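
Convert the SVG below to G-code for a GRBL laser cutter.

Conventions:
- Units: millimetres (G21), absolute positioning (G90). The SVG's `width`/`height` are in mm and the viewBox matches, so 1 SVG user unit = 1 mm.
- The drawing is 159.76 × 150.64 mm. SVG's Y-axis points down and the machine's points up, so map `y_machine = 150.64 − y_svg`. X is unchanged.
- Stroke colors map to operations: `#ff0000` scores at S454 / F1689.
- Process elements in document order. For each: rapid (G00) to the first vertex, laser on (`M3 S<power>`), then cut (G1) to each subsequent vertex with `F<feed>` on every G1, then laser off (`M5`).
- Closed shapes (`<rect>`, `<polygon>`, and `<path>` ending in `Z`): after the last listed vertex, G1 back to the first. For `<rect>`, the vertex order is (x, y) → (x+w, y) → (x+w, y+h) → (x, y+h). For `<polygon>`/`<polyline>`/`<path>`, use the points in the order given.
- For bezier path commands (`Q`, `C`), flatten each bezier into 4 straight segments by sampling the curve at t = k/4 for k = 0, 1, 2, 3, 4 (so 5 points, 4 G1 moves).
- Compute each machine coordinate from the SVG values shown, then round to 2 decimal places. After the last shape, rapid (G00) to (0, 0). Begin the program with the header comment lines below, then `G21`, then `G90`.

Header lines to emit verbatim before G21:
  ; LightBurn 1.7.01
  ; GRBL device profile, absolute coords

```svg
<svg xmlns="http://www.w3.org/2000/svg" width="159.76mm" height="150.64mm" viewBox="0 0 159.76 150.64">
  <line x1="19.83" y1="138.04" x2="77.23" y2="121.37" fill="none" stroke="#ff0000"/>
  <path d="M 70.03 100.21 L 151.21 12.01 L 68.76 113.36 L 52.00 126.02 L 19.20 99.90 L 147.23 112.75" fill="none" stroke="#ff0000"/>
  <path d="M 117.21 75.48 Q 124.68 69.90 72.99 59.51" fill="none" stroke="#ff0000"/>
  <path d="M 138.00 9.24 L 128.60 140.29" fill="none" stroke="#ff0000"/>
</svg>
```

viewBox `0 0 159.76 150.64` with mm width/height → 1 unit = 1 mm. Flip: y_m = 150.64 − y_svg.

**Shape 1** — `<line>` line segment, stroke `#ff0000` → score (S454, F1689). Machine vertices: (19.83,12.60) → (77.23,29.27). Open path.

**Shape 2** — `<path>` open polyline, stroke `#ff0000` → score (S454, F1689). Machine vertices: (70.03,50.43) → (151.21,138.63) → (68.76,37.28) → (52.00,24.62) → (19.20,50.74) → (147.23,37.89). Open path.

**Shape 3** — `<path>` quadratic bezier, stroke `#ff0000` → score (S454, F1689). Control points (SVG): P0=(117.21,75.48), P1=(124.68,69.90), P2=(72.99,59.51); sampled at t=k/4. Machine vertices: (117.21,75.16) → (117.25,78.25) → (109.89,81.94) → (95.14,86.24) → (72.99,91.13). Open path.

**Shape 4** — `<path>` line segment, stroke `#ff0000` → score (S454, F1689). Machine vertices: (138.00,141.40) → (128.60,10.35). Open path.

; LightBurn 1.7.01
; GRBL device profile, absolute coords
G21
G90
G00 X19.83 Y12.60
M3 S454
G1 X77.23 Y29.27 F1689
M5
G00 X70.03 Y50.43
M3 S454
G1 X151.21 Y138.63 F1689
G1 X68.76 Y37.28 F1689
G1 X52.00 Y24.62 F1689
G1 X19.20 Y50.74 F1689
G1 X147.23 Y37.89 F1689
M5
G00 X117.21 Y75.16
M3 S454
G1 X117.25 Y78.25 F1689
G1 X109.89 Y81.94 F1689
G1 X95.14 Y86.24 F1689
G1 X72.99 Y91.13 F1689
M5
G00 X138.00 Y141.40
M3 S454
G1 X128.60 Y10.35 F1689
M5
G00 X0.00 Y0.00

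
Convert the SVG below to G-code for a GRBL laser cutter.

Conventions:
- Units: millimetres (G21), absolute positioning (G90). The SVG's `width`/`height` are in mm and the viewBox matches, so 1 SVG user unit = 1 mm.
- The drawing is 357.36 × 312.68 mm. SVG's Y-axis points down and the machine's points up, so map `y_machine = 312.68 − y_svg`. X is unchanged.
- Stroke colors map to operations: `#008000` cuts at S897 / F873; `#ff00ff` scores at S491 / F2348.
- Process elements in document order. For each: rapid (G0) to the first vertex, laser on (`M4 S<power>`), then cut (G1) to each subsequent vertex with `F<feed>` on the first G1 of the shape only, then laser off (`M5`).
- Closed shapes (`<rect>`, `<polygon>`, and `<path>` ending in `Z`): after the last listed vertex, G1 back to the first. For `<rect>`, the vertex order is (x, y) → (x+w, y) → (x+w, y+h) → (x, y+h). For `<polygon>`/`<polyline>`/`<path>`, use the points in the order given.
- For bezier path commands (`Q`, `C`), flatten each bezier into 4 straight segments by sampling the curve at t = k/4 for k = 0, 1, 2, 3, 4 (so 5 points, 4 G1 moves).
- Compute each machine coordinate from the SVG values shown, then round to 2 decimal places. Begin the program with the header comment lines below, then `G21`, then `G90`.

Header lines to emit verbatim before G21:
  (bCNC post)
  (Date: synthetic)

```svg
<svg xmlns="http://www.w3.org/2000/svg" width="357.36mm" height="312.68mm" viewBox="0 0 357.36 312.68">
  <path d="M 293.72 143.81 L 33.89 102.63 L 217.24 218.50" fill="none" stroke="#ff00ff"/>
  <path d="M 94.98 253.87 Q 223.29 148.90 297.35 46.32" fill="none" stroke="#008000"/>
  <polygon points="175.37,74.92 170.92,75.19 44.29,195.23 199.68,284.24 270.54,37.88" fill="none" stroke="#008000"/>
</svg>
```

Since the viewBox matches the mm dimensions, user units are millimetres directly. The only transform is the Y-flip y_m = 312.68 − y_svg.

Shape 1 is a open polyline drawn with `<path>`. Its stroke #ff00ff means score at S491, F2348. After flipping Y the toolpath is (293.72,168.87) → (33.89,210.05) → (217.24,94.18).

Shape 2 is a quadratic bezier drawn with `<path>`. Its stroke #008000 means cut at S897, F873. After flipping Y the toolpath is (94.98,58.81) → (155.74,111.15) → (209.73,163.18) → (256.93,214.92) → (297.35,266.36).

Shape 3 is a closed polygon drawn with `<polygon>`. Its stroke #008000 means cut at S897, F873. After flipping Y the toolpath is (175.37,237.76) → (170.92,237.49) → (44.29,117.45) → (199.68,28.44) → (270.54,274.80) → (175.37,237.76), returning to the start.

(bCNC post)
(Date: synthetic)
G21
G90
G0 X293.72 Y168.87
M4 S491
G1 X33.89 Y210.05 F2348
G1 X217.24 Y94.18
M5
G0 X94.98 Y58.81
M4 S897
G1 X155.74 Y111.15 F873
G1 X209.73 Y163.18
G1 X256.93 Y214.92
G1 X297.35 Y266.36
M5
G0 X175.37 Y237.76
M4 S897
G1 X170.92 Y237.49 F873
G1 X44.29 Y117.45
G1 X199.68 Y28.44
G1 X270.54 Y274.80
G1 X175.37 Y237.76
M5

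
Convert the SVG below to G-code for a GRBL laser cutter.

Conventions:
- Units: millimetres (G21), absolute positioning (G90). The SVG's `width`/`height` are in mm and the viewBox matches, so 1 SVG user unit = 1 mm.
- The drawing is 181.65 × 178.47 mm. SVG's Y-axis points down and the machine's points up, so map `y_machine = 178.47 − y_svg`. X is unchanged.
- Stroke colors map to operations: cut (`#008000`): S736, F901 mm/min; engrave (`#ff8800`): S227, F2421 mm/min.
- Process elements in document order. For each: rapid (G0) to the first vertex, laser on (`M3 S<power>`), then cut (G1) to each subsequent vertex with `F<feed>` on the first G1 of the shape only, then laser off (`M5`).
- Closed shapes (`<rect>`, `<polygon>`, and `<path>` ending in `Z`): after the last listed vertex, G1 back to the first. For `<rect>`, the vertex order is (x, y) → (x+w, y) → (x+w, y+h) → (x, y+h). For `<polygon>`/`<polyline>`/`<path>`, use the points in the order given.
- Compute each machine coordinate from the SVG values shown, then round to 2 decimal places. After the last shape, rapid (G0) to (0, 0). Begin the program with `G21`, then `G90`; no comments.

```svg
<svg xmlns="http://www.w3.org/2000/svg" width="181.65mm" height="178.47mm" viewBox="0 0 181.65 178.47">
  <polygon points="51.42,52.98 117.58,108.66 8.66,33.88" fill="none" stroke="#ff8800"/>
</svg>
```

viewBox `0 0 181.65 178.47` with mm width/height → 1 unit = 1 mm. Flip: y_m = 178.47 − y_svg.

**Shape 1** — `<polygon>` closed polygon, stroke `#ff8800` → engrave (S227, F2421). Machine vertices: (51.42,125.49) → (117.58,69.81) → (8.66,144.59) → (51.42,125.49). Closed: final G1 returns to the first vertex.

G21
G90
G0 X51.42 Y125.49
M3 S227
G1 X117.58 Y69.81 F2421
G1 X8.66 Y144.59
G1 X51.42 Y125.49
M5
G0 X0.00 Y0.00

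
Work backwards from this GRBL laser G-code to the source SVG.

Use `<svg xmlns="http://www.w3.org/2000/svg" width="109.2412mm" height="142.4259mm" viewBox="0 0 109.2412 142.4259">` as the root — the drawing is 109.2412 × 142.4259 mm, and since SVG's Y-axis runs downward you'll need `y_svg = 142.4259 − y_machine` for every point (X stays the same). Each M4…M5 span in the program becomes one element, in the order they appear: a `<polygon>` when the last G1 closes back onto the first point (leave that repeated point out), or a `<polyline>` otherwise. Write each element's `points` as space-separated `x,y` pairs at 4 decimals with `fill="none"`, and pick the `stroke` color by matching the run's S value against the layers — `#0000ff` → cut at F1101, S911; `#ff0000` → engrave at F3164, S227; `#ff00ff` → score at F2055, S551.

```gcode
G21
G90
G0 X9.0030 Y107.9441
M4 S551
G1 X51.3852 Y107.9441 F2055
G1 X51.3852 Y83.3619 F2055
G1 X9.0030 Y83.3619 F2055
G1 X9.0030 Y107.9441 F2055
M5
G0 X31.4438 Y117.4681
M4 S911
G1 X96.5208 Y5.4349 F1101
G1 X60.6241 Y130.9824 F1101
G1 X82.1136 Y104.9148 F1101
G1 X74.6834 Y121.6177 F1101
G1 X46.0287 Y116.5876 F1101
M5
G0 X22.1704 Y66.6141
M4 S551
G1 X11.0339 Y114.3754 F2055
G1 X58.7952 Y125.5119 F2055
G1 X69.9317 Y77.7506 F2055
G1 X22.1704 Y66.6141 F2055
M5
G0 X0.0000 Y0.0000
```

<svg xmlns="http://www.w3.org/2000/svg" width="109.2412mm" height="142.4259mm" viewBox="0 0 109.2412 142.4259">
  <polygon points="9.0030,34.4818 51.3852,34.4818 51.3852,59.0640 9.0030,59.0640" fill="none" stroke="#ff00ff"/>
  <polyline points="31.4438,24.9578 96.5208,136.9910 60.6241,11.4435 82.1136,37.5111 74.6834,20.8082 46.0287,25.8383" fill="none" stroke="#0000ff"/>
  <polygon points="22.1704,75.8118 11.0339,28.0505 58.7952,16.9140 69.9317,64.6753" fill="none" stroke="#ff00ff"/>
</svg>

Machine Y-up, SVG Y-down with viewBox height 142.4259, so y_svg = 142.4259 − y_machine; X carries over.

Run 1: the run's S551 means `#ff00ff` (score). The run returns to its start, so emit a `<polygon>` with points (Y-flipped): 9.0030,34.4818 51.3852,34.4818 51.3852,59.0640 9.0030,59.0640.

Run 2: S911 ⇒ cut layer `#0000ff`. The run is open, so emit a `<polyline>` with points (Y-flipped): 31.4438,24.9578 96.5208,136.9910 60.6241,11.4435 82.1136,37.5111 74.6834,20.8082 46.0287,25.8383.

Run 3: S551 ⇒ score layer `#ff00ff`. The run returns to its start, so emit a `<polygon>` with points (Y-flipped): 22.1704,75.8118 11.0339,28.0505 58.7952,16.9140 69.9317,64.6753.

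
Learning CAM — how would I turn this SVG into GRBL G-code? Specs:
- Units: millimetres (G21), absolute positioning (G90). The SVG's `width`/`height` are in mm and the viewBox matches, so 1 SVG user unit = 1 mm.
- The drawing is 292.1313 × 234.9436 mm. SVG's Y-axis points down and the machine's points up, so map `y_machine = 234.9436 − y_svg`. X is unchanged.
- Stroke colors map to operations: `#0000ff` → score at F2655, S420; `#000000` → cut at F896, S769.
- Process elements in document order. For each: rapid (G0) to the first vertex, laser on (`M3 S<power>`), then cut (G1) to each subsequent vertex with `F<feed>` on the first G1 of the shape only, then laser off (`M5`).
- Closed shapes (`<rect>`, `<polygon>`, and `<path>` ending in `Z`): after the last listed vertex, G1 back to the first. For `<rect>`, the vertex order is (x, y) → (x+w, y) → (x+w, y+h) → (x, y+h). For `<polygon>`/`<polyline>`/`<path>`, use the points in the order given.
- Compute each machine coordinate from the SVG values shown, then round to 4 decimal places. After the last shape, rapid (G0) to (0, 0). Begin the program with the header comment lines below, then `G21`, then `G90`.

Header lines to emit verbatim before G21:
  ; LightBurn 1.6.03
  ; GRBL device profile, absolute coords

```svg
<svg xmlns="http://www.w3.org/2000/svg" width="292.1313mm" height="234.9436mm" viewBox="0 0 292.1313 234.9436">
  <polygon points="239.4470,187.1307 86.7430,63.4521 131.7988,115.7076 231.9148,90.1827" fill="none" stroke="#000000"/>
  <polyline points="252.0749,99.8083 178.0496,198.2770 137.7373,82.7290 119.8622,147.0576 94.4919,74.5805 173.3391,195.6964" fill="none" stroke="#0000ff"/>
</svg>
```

; LightBurn 1.6.03
; GRBL device profile, absolute coords
G21
G90
G0 X239.4470 Y47.8129
M3 S769
G1 X86.7430 Y171.4915 F896
G1 X131.7988 Y119.2360
G1 X231.9148 Y144.7609
G1 X239.4470 Y47.8129
M5
G0 X252.0749 Y135.1353
M3 S420
G1 X178.0496 Y36.6666 F2655
G1 X137.7373 Y152.2146
G1 X119.8622 Y87.8860
G1 X94.4919 Y160.3631
G1 X173.3391 Y39.2472
M5
G0 X0.0000 Y0.0000

viewBox `0 0 292.1313 234.9436` with mm width/height → 1 unit = 1 mm. Flip: y_m = 234.9436 − y_svg.

**Shape 1** — `<polygon>` closed polygon, stroke `#000000` → cut (S769, F896). Machine vertices: (239.4470,47.8129) → (86.7430,171.4915) → (131.7988,119.2360) → (231.9148,144.7609) → (239.4470,47.8129). Closed: final G1 returns to the first vertex.

**Shape 2** — `<polyline>` open polyline, stroke `#0000ff` → score (S420, F2655). Machine vertices: (252.0749,135.1353) → (178.0496,36.6666) → (137.7373,152.2146) → (119.8622,87.8860) → (94.4919,160.3631) → (173.3391,39.2472). Open path.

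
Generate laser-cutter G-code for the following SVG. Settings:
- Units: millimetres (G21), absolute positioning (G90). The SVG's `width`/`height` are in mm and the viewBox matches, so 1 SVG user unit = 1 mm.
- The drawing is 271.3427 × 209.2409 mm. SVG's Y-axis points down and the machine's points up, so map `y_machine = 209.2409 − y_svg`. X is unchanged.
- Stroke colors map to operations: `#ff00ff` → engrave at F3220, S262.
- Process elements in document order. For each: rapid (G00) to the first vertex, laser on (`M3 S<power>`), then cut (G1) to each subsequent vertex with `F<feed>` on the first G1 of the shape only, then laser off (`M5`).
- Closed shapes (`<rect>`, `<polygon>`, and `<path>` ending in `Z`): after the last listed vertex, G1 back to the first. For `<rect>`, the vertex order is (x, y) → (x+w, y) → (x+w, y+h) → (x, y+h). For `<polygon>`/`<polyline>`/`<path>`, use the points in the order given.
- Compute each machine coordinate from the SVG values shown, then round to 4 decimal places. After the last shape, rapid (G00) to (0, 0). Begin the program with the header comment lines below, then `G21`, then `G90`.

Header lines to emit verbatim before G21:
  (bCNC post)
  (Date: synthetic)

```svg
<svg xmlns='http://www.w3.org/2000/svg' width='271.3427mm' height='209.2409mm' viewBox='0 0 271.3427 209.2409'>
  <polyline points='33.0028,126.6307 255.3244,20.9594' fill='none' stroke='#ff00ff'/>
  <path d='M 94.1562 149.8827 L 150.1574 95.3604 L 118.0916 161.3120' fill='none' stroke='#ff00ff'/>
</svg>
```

(bCNC post)
(Date: synthetic)
G21
G90
G00 X33.0028 Y82.6102
M3 S262
G1 X255.3244 Y188.2815 F3220
M5
G00 X94.1562 Y59.3582
M3 S262
G1 X150.1574 Y113.8805 F3220
G1 X118.0916 Y47.9289
M5
G00 X0.0000 Y0.0000

1 u = 1 mm; y_m = 209.2409 − y.

[1] `<polyline>` line segment, #ff00ff→engrave S262 F3220: (33.0028,82.6102) → (255.3244,188.2815)

[2] `<path>` open polyline, #ff00ff→engrave S262 F3220: (94.1562,59.3582) → (150.1574,113.8805) → (118.0916,47.9289)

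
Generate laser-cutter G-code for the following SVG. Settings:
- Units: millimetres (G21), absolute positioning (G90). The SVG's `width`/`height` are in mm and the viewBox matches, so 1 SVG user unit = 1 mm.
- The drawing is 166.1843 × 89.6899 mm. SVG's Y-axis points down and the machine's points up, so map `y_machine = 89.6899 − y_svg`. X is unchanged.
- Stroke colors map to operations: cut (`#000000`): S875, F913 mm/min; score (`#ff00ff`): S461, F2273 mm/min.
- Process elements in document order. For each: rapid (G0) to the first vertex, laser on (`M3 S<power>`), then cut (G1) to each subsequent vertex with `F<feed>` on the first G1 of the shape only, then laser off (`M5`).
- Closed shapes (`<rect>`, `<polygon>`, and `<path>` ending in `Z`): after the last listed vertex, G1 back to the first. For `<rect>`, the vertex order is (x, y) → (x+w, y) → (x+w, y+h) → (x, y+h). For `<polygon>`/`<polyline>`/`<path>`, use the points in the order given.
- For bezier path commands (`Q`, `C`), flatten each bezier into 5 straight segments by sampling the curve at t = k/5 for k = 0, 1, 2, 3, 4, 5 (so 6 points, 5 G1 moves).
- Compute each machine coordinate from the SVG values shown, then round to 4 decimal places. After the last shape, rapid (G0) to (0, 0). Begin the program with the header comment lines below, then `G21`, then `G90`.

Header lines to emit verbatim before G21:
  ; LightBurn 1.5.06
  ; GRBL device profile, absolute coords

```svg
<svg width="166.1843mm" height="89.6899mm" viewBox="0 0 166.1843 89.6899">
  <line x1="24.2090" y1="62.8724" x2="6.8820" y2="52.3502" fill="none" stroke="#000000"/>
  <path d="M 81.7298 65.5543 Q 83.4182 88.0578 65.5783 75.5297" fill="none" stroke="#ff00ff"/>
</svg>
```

; LightBurn 1.5.06
; GRBL device profile, absolute coords
G21
G90
G0 X24.2090 Y26.8175
M3 S875
G1 X6.8820 Y37.3397 F913
M5
G0 X81.7298 Y24.1356
M3 S461
G1 X81.6240 Y16.5355 F2273
G1 X79.9560 Y11.7379
G1 X76.7257 Y9.7428
G1 X71.9331 Y10.5502
G1 X65.5783 Y14.1602
M5
G0 X0.0000 Y0.0000

viewBox `0 0 166.1843 89.6899` with mm width/height → 1 unit = 1 mm. Flip: y_m = 89.6899 − y_svg.

**Shape 1** — `<line>` line segment, stroke `#000000` → cut (S875, F913). Machine vertices: (24.2090,26.8175) → (6.8820,37.3397). Open path.

**Shape 2** — `<path>` quadratic bezier, stroke `#ff00ff` → score (S461, F2273). Control points (SVG): P0=(81.7298,65.5543), P1=(83.4182,88.0578), P2=(65.5783,75.5297); sampled at t=k/5. Machine vertices: (81.7298,24.1356) → (81.6240,16.5355) → (79.9560,11.7379) → (76.7257,9.7428) → (71.9331,10.5502) → (65.5783,14.1602). Open path.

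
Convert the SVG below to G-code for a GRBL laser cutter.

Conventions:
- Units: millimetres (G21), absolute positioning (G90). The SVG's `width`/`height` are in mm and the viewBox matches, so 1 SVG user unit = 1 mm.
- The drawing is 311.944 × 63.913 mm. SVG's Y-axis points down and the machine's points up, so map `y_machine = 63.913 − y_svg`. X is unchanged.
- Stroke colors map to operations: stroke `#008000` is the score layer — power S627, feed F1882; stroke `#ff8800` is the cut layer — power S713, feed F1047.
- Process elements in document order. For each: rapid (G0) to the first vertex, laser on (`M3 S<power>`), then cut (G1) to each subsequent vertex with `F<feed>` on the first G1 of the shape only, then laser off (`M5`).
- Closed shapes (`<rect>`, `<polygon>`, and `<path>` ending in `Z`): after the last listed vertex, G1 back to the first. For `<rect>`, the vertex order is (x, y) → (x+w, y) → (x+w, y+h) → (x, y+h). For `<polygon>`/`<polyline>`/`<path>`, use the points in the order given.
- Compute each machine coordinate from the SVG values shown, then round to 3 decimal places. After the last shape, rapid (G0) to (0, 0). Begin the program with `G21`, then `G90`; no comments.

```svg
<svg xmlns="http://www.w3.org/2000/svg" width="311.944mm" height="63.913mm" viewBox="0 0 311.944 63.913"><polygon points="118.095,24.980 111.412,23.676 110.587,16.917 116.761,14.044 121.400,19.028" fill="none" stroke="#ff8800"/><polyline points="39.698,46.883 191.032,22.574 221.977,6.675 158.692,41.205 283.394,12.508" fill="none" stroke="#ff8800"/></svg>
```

G21
G90
G0 X118.095 Y38.933
M3 S713
G1 X111.412 Y40.237 F1047
G1 X110.587 Y46.996
G1 X116.761 Y49.869
G1 X121.400 Y44.885
G1 X118.095 Y38.933
M5
G0 X39.698 Y17.030
M3 S713
G1 X191.032 Y41.339 F1047
G1 X221.977 Y57.238
G1 X158.692 Y22.708
G1 X283.394 Y51.405
M5
G0 X0.000 Y0.000

viewBox `0 0 311.944 63.913` with mm width/height → 1 unit = 1 mm. Flip: y_m = 63.913 − y_svg.

**Shape 1** — `<polygon>` regular polygon, stroke `#ff8800` → cut (S713, F1047). Machine vertices: (118.095,38.933) → (111.412,40.237) → (110.587,46.996) → (116.761,49.869) → (121.400,44.885) → (118.095,38.933). Closed: final G1 returns to the first vertex.

**Shape 2** — `<polyline>` open polyline, stroke `#ff8800` → cut (S713, F1047). Machine vertices: (39.698,17.030) → (191.032,41.339) → (221.977,57.238) → (158.692,22.708) → (283.394,51.405). Open path.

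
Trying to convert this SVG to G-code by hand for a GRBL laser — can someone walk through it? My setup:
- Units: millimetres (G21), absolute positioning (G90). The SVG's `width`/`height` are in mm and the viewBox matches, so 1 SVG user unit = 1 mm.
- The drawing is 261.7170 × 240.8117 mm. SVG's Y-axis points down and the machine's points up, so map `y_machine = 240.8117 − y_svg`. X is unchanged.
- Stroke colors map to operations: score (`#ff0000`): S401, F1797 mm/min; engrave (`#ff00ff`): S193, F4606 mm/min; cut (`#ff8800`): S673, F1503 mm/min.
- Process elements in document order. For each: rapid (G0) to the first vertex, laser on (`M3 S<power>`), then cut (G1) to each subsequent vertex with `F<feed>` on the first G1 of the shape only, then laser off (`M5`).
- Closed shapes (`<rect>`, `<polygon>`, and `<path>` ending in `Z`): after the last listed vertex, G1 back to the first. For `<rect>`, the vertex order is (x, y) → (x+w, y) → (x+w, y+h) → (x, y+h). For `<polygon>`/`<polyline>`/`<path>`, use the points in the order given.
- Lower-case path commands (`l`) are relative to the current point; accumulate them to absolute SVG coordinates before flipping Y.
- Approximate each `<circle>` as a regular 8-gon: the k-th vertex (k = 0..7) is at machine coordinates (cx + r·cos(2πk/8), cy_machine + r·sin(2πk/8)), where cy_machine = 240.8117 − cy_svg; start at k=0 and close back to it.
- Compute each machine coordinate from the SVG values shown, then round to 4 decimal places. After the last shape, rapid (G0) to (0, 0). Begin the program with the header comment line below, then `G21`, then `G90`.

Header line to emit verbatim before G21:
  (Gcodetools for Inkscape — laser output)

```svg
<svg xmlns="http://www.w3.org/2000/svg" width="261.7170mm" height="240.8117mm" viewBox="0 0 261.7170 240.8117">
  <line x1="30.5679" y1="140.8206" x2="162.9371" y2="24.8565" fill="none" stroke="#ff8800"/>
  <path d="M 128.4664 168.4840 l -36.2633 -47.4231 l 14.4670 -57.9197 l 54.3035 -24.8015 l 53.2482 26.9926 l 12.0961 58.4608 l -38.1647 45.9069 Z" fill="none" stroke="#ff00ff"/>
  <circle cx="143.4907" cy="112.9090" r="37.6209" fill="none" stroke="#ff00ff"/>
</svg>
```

Since the viewBox matches the mm dimensions, user units are millimetres directly. The only transform is the Y-flip y_m = 240.8117 − y_svg.

Shape 1 is a line segment drawn with `<line>`. Its stroke #ff8800 means cut at S673, F1503. After flipping Y the toolpath is (30.5679,99.9911) → (162.9371,215.9552).

Shape 2 is a regular polygon drawn with `<path>`. Its stroke #ff00ff means engrave at S193, F4606. After flipping Y the toolpath is (128.4664,72.3277) → (92.2031,119.7508) → (106.6701,177.6705) → (160.9736,202.4720) → (214.2218,175.4794) → (226.3179,117.0186) → (188.1532,71.1117) → (128.4664,72.3277), returning to the start.

Shape 3 is a circle drawn with `<circle>`. Its stroke #ff00ff means engrave at S193, F4606. After flipping Y the toolpath is (181.1116,127.9027) → (170.0927,154.5047) → (143.4907,165.5236) → (116.8887,154.5047) → (105.8698,127.9027) → (116.8887,101.3007) → (143.4907,90.2818) → (170.0927,101.3007) → (181.1116,127.9027), returning to the start.

(Gcodetools for Inkscape — laser output)
G21
G90
G0 X30.5679 Y99.9911
M3 S673
G1 X162.9371 Y215.9552 F1503
M5
G0 X128.4664 Y72.3277
M3 S193
G1 X92.2031 Y119.7508 F4606
G1 X106.6701 Y177.6705
G1 X160.9736 Y202.4720
G1 X214.2218 Y175.4794
G1 X226.3179 Y117.0186
G1 X188.1532 Y71.1117
G1 X128.4664 Y72.3277
M5
G0 X181.1116 Y127.9027
M3 S193
G1 X170.0927 Y154.5047 F4606
G1 X143.4907 Y165.5236
G1 X116.8887 Y154.5047
G1 X105.8698 Y127.9027
G1 X116.8887 Y101.3007
G1 X143.4907 Y90.2818
G1 X170.0927 Y101.3007
G1 X181.1116 Y127.9027
M5
G0 X0.0000 Y0.0000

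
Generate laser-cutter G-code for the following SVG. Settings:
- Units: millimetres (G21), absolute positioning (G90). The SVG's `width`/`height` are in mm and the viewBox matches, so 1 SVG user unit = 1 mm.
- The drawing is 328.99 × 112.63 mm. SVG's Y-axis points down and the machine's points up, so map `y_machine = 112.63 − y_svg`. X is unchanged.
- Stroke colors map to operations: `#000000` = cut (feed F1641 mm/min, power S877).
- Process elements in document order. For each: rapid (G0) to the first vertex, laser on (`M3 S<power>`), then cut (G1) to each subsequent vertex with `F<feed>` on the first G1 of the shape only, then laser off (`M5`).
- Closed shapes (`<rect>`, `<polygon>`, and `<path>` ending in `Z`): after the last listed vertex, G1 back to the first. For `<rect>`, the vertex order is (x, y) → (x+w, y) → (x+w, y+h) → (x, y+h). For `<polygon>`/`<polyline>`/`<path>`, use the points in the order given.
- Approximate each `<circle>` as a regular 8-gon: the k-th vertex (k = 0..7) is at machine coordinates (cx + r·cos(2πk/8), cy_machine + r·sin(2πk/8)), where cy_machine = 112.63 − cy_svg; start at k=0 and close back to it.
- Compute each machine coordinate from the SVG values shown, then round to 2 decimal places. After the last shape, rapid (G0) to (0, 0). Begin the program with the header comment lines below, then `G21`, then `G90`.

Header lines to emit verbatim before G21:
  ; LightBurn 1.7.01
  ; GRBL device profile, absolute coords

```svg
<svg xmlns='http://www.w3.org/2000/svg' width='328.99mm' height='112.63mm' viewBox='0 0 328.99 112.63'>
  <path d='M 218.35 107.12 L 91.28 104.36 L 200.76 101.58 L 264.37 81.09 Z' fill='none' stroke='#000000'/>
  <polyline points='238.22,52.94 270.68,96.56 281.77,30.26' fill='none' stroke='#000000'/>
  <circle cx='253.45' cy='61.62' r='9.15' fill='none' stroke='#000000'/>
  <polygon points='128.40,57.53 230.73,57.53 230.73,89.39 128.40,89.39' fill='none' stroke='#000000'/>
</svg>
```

; LightBurn 1.7.01
; GRBL device profile, absolute coords
G21
G90
G0 X218.35 Y5.51
M3 S877
G1 X91.28 Y8.27 F1641
G1 X200.76 Y11.05
G1 X264.37 Y31.54
G1 X218.35 Y5.51
M5
G0 X238.22 Y59.69
M3 S877
G1 X270.68 Y16.07 F1641
G1 X281.77 Y82.37
M5
G0 X262.60 Y51.01
M3 S877
G1 X259.92 Y57.48 F1641
G1 X253.45 Y60.16
G1 X246.98 Y57.48
G1 X244.30 Y51.01
G1 X246.98 Y44.54
G1 X253.45 Y41.86
G1 X259.92 Y44.54
G1 X262.60 Y51.01
M5
G0 X128.40 Y55.10
M3 S877
G1 X230.73 Y55.10 F1641
G1 X230.73 Y23.24
G1 X128.40 Y23.24
G1 X128.40 Y55.10
M5
G0 X0.00 Y0.00

Since the viewBox matches the mm dimensions, user units are millimetres directly. The only transform is the Y-flip y_m = 112.63 − y_svg.

Shape 1 is a closed polygon drawn with `<path>`. Its stroke #000000 means cut at S877, F1641. After flipping Y the toolpath is (218.35,5.51) → (91.28,8.27) → (200.76,11.05) → (264.37,31.54) → (218.35,5.51), returning to the start.

Shape 2 is a open polyline drawn with `<polyline>`. Its stroke #000000 means cut at S877, F1641. After flipping Y the toolpath is (238.22,59.69) → (270.68,16.07) → (281.77,82.37).

Shape 3 is a circle drawn with `<circle>`. Its stroke #000000 means cut at S877, F1641. After flipping Y the toolpath is (262.60,51.01) → (259.92,57.48) → (253.45,60.16) → (246.98,57.48) → (244.30,51.01) → (246.98,44.54) → (253.45,41.86) → (259.92,44.54) → (262.60,51.01), returning to the start.

Shape 4 is a rectangle drawn with `<polygon>`. Its stroke #000000 means cut at S877, F1641. After flipping Y the toolpath is (128.40,55.10) → (230.73,55.10) → (230.73,23.24) → (128.40,23.24) → (128.40,55.10), returning to the start.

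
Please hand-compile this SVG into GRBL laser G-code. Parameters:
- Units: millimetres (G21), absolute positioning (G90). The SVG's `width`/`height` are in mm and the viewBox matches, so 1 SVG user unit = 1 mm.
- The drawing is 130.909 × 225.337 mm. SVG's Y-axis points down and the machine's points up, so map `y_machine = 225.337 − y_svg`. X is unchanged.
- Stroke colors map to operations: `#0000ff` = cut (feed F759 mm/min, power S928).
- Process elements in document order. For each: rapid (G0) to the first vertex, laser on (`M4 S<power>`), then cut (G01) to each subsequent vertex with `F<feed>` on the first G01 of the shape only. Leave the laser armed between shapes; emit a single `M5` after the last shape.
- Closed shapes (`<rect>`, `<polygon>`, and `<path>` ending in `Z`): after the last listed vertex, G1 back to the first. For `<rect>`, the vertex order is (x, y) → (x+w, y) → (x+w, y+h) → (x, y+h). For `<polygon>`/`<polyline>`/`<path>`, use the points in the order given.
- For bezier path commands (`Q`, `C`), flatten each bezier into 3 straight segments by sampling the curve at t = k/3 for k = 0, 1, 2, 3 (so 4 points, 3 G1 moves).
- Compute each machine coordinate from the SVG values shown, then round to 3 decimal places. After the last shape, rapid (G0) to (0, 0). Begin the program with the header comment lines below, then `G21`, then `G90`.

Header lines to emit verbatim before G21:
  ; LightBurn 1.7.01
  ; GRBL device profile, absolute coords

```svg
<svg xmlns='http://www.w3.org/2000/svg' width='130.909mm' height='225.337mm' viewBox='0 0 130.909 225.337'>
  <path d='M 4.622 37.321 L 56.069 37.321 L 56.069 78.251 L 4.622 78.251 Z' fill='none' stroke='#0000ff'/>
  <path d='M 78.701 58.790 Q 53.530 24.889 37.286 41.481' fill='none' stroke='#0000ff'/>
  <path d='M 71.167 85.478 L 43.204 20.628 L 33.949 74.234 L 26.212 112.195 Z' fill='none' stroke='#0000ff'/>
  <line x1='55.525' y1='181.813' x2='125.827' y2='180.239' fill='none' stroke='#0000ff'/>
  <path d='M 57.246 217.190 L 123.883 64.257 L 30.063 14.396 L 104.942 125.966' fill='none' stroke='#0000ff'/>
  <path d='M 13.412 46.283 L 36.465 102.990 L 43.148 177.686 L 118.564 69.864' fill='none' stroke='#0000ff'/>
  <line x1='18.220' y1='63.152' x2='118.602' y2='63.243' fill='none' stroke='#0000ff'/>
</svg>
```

1 u = 1 mm; y_m = 225.337 − y.

[1] `<path>` rectangle, #0000ff→cut S928 F759: (4.622,188.016) → (56.069,188.016) → (56.069,147.086) → (4.622,147.086) → (4.622,188.016) (closed)

[2] `<path>` quadratic bezier, #0000ff→cut S928 F759: (78.701,166.547) → (62.912,183.537) → (49.107,189.307) → (37.286,183.856)

[3] `<path>` closed polygon, #0000ff→cut S928 F759: (71.167,139.859) → (43.204,204.709) → (33.949,151.103) → (26.212,113.142) → (71.167,139.859) (closed)

[4] `<line>` line segment, #0000ff→cut S928 F759: (55.525,43.524) → (125.827,45.098)

[5] `<path>` open polyline, #0000ff→cut S928 F759: (57.246,8.147) → (123.883,161.080) → (30.063,210.941) → (104.942,99.371)

[6] `<path>` open polyline, #0000ff→cut S928 F759: (13.412,179.054) → (36.465,122.347) → (43.148,47.651) → (118.564,155.473)

[7] `<line>` line segment, #0000ff→cut S928 F759: (18.220,162.185) → (118.602,162.094)

; LightBurn 1.7.01
; GRBL device profile, absolute coords
G21
G90
G0 X4.622 Y188.016
M4 S928
G01 X56.069 Y188.016 F759
G01 X56.069 Y147.086
G01 X4.622 Y147.086
G01 X4.622 Y188.016
G0 X78.701 Y166.547
M4 S928
G01 X62.912 Y183.537 F759
G01 X49.107 Y189.307
G01 X37.286 Y183.856
G0 X71.167 Y139.859
M4 S928
G01 X43.204 Y204.709 F759
G01 X33.949 Y151.103
G01 X26.212 Y113.142
G01 X71.167 Y139.859
G0 X55.525 Y43.524
M4 S928
G01 X125.827 Y45.098 F759
G0 X57.246 Y8.147
M4 S928
G01 X123.883 Y161.080 F759
G01 X30.063 Y210.941
G01 X104.942 Y99.371
G0 X13.412 Y179.054
M4 S928
G01 X36.465 Y122.347 F759
G01 X43.148 Y47.651
G01 X118.564 Y155.473
G0 X18.220 Y162.185
M4 S928
G01 X118.602 Y162.094 F759
M5
G0 X0.000 Y0.000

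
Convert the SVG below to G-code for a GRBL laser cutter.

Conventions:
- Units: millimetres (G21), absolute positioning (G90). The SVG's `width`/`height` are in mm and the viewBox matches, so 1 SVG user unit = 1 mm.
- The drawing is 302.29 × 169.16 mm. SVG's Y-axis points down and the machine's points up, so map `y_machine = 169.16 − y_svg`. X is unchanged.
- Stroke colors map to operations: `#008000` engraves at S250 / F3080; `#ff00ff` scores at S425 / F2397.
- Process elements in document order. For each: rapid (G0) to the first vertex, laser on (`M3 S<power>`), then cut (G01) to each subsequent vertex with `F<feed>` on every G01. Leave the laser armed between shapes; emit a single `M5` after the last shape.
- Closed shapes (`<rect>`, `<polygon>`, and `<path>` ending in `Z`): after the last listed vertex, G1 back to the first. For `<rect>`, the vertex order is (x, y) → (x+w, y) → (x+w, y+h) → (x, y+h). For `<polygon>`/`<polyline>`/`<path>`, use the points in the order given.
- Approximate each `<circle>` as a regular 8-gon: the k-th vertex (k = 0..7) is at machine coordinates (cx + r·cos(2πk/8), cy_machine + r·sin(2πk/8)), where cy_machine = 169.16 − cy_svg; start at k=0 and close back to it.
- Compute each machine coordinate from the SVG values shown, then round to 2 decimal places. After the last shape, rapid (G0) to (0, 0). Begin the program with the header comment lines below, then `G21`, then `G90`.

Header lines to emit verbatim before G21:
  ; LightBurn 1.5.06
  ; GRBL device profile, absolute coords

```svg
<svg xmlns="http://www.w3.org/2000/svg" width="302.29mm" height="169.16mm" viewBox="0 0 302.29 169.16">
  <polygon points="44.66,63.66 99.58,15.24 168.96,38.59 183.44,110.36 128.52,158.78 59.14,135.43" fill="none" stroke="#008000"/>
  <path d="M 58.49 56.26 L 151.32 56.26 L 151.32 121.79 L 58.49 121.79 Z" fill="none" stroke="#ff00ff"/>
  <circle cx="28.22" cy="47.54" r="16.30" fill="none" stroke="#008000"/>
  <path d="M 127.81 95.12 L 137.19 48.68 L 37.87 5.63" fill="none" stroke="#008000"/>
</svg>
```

; LightBurn 1.5.06
; GRBL device profile, absolute coords
G21
G90
G0 X44.66 Y105.50
M3 S250
G01 X99.58 Y153.92 F3080
G01 X168.96 Y130.57 F3080
G01 X183.44 Y58.80 F3080
G01 X128.52 Y10.38 F3080
G01 X59.14 Y33.73 F3080
G01 X44.66 Y105.50 F3080
G0 X58.49 Y112.90
M3 S425
G01 X151.32 Y112.90 F2397
G01 X151.32 Y47.37 F2397
G01 X58.49 Y47.37 F2397
G01 X58.49 Y112.90 F2397
G0 X44.52 Y121.62
M3 S250
G01 X39.75 Y133.15 F3080
G01 X28.22 Y137.92 F3080
G01 X16.69 Y133.15 F3080
G01 X11.92 Y121.62 F3080
G01 X16.69 Y110.09 F3080
G01 X28.22 Y105.32 F3080
G01 X39.75 Y110.09 F3080
G01 X44.52 Y121.62 F3080
G0 X127.81 Y74.04
M3 S250
G01 X137.19 Y120.48 F3080
G01 X37.87 Y163.53 F3080
M5
G0 X0.00 Y0.00

viewBox `0 0 302.29 169.16` with mm width/height → 1 unit = 1 mm. Flip: y_m = 169.16 − y_svg.

**Shape 1** — `<polygon>` regular polygon, stroke `#008000` → engrave (S250, F3080). Machine vertices: (44.66,105.50) → (99.58,153.92) → (168.96,130.57) → (183.44,58.80) → (128.52,10.38) → (59.14,33.73) → (44.66,105.50). Closed: final G1 returns to the first vertex.

**Shape 2** — `<path>` rectangle, stroke `#ff00ff` → score (S425, F2397). Machine vertices: (58.49,112.90) → (151.32,112.90) → (151.32,47.37) → (58.49,47.37) → (58.49,112.90). Closed: final G1 returns to the first vertex.

**Shape 3** — `<circle>` circle, stroke `#008000` → engrave (S250, F3080). Machine vertices: (44.52,121.62) → (39.75,133.15) → (28.22,137.92) → (16.69,133.15) → (11.92,121.62) → (16.69,110.09) → (28.22,105.32) → (39.75,110.09) → (44.52,121.62). Closed: final G1 returns to the first vertex.

**Shape 4** — `<path>` open polyline, stroke `#008000` → engrave (S250, F3080). Machine vertices: (127.81,74.04) → (137.19,120.48) → (37.87,163.53). Open path.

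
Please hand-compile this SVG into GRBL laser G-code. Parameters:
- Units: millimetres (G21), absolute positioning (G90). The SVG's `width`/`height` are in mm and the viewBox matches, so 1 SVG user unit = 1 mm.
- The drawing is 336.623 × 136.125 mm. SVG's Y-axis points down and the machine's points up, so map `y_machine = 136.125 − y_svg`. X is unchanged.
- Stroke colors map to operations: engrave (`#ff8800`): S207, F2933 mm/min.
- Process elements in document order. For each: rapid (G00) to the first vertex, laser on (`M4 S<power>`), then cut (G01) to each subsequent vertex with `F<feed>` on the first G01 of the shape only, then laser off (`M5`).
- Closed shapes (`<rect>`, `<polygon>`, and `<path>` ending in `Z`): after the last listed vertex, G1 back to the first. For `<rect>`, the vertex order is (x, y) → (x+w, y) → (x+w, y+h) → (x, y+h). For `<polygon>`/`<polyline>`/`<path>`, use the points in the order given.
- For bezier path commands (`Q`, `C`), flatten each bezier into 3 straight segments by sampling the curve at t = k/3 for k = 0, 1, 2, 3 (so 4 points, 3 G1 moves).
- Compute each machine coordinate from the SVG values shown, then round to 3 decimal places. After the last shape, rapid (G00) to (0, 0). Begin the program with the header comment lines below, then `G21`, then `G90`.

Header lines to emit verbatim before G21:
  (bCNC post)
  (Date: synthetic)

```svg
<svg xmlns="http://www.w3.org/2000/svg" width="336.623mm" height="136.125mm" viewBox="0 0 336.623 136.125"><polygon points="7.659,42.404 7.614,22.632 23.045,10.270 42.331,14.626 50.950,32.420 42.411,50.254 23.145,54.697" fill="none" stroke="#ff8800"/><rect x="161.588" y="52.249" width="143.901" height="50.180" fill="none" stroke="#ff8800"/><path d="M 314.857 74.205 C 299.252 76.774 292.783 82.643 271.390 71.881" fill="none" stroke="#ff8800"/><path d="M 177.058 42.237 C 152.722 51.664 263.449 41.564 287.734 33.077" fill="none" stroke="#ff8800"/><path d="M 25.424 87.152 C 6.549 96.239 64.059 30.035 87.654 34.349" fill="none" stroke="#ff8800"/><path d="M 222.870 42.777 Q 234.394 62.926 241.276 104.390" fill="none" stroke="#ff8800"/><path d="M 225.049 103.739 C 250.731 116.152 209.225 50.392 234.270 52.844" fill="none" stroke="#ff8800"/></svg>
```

1 u = 1 mm; y_m = 136.125 − y.

[1] `<polygon>` regular polygon, #ff8800→engrave S207 F2933: (7.659,93.721) → (7.614,113.493) → (23.045,125.855) → (42.331,121.499) → (50.950,103.705) → (42.411,85.871) → (23.145,81.428) → (7.659,93.721) (closed)

[2] `<rect>` rectangle, #ff8800→engrave S207 F2933: (161.588,83.876) → (305.489,83.876) → (305.489,33.696) → (161.588,33.696) → (161.588,83.876) (closed)

[3] `<path>` cubic bezier, #ff8800→engrave S207 F2933: (314.857,61.920) → (301.406,58.989) → (288.699,58.287) → (271.390,64.244)

[4] `<path>` cubic bezier, #ff8800→engrave S207 F2933: (177.058,93.888) → (189.539,90.187) → (242.839,94.806) → (287.734,103.048)

[5] `<path>` cubic bezier, #ff8800→engrave S207 F2933: (25.424,48.973) → (27.925,59.583) → (56.839,87.984) → (87.654,101.776)

[6] `<path>` quadratic bezier, #ff8800→engrave S207 F2933: (222.870,93.348) → (230.037,77.547) → (236.172,57.009) → (241.276,31.735)

[7] `<path>` cubic bezier, #ff8800→engrave S207 F2933: (225.049,32.386) → (233.288,40.609) → (226.455,68.417) → (234.270,83.281)

(bCNC post)
(Date: synthetic)
G21
G90
G00 X7.659 Y93.721
M4 S207
G01 X7.614 Y113.493 F2933
G01 X23.045 Y125.855
G01 X42.331 Y121.499
G01 X50.950 Y103.705
G01 X42.411 Y85.871
G01 X23.145 Y81.428
G01 X7.659 Y93.721
M5
G00 X161.588 Y83.876
M4 S207
G01 X305.489 Y83.876 F2933
G01 X305.489 Y33.696
G01 X161.588 Y33.696
G01 X161.588 Y83.876
M5
G00 X314.857 Y61.920
M4 S207
G01 X301.406 Y58.989 F2933
G01 X288.699 Y58.287
G01 X271.390 Y64.244
M5
G00 X177.058 Y93.888
M4 S207
G01 X189.539 Y90.187 F2933
G01 X242.839 Y94.806
G01 X287.734 Y103.048
M5
G00 X25.424 Y48.973
M4 S207
G01 X27.925 Y59.583 F2933
G01 X56.839 Y87.984
G01 X87.654 Y101.776
M5
G00 X222.870 Y93.348
M4 S207
G01 X230.037 Y77.547 F2933
G01 X236.172 Y57.009
G01 X241.276 Y31.735
M5
G00 X225.049 Y32.386
M4 S207
G01 X233.288 Y40.609 F2933
G01 X226.455 Y68.417
G01 X234.270 Y83.281
M5
G00 X0.000 Y0.000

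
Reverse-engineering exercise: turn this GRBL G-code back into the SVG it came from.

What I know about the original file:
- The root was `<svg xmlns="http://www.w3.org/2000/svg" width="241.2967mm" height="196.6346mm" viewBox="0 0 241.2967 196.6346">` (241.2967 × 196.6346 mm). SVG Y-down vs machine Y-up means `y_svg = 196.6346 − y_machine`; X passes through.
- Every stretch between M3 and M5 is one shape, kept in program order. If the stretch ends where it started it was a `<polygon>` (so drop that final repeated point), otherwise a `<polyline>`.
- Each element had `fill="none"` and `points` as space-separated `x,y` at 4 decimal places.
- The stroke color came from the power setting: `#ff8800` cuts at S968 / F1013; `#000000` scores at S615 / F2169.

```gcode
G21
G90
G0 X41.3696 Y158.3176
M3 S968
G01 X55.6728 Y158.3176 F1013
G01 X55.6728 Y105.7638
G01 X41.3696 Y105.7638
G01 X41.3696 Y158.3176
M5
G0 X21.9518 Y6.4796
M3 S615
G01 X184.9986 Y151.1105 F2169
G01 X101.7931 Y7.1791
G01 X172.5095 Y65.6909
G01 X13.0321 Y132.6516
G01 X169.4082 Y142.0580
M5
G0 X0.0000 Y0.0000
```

Machine Y-up, SVG Y-down with viewBox height 196.6346, so y_svg = 196.6346 − y_machine; X carries over.

Run 1: the run's S968 means `#ff8800` (cut). The run returns to its start, so emit a `<polygon>` with points (Y-flipped): 41.3696,38.3170 55.6728,38.3170 55.6728,90.8708 41.3696,90.8708.

Run 2: power S615 maps to stroke `#000000` (score). The run is open, so emit a `<polyline>` with points (Y-flipped): 21.9518,190.1550 184.9986,45.5241 101.7931,189.4555 172.5095,130.9437 13.0321,63.9830 169.4082,54.5766.

<svg xmlns="http://www.w3.org/2000/svg" width="241.2967mm" height="196.6346mm" viewBox="0 0 241.2967 196.6346">
  <polygon points="41.3696,38.3170 55.6728,38.3170 55.6728,90.8708 41.3696,90.8708" fill="none" stroke="#ff8800"/>
  <polyline points="21.9518,190.1550 184.9986,45.5241 101.7931,189.4555 172.5095,130.9437 13.0321,63.9830 169.4082,54.5766" fill="none" stroke="#000000"/>
</svg>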